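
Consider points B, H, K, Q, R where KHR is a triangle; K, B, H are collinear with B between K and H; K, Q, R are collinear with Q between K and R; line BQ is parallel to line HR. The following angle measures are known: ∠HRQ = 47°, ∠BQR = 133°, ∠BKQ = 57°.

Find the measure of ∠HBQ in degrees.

∠HBQ = 104°

1. ∠BQK = 47°  [linear pair at Q on KR]
2. ∠KBQ = 76°  [△KBQ]
3. ∠HBQ = 104°  [linear pair at B on KH]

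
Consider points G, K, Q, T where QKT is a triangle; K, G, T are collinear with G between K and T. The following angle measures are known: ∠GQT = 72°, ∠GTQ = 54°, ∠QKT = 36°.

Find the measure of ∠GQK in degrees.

1. ∠QGT = 54°  [△QGT]
2. ∠GKQ = 36°  [G on ray KT]
3. ∠KGQ = 126°  [linear pair at G on KT]
4. ∠GQK = 18°  [△QKG]

∠GQK = 18°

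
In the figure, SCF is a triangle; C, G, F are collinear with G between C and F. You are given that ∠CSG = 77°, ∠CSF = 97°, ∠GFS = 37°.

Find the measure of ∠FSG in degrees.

∠FSG = 20°

1. ∠CFS = 37°  [G on ray FC]
2. ∠FCS = 46°  [△SCF]
3. ∠GCS = 46°  [G on ray CF]
4. ∠CGS = 57°  [△SCG]
5. ∠FGS = 123°  [linear pair at G on CF]
6. ∠FSG = 20°  [△SGF]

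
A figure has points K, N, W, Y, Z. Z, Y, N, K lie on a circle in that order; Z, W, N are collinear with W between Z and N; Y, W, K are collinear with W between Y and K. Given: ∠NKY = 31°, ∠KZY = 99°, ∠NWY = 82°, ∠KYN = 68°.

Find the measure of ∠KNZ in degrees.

∠KNZ = 51°

1. ∠NZY = 31°  [same arc YN]
2. ∠YWZ = 98°  [linear pair at W on ZN]
3. ∠KYZ = 51°  [△ZWY]
4. ∠KNZ = 51°  [same arc ZK]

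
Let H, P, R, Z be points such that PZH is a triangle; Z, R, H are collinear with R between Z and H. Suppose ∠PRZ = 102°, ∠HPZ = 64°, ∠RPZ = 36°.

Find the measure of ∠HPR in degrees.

∠HPR = 28°

1. ∠PZR = 42°  [△PZR]
2. ∠HRP = 78°  [linear pair at R on ZH]
3. ∠HZP = 42°  [R on ray ZH]
4. ∠PHZ = 74°  [△PZH]
5. ∠PHR = 74°  [R on ray HZ]
6. ∠HPR = 28°  [△PRH]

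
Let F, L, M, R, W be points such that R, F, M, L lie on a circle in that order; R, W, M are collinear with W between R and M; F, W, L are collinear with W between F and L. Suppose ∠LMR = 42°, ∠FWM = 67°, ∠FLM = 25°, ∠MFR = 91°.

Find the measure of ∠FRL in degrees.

1. ∠LFR = 42°  [same arc RL]
2. ∠FRM = 25°  [same arc FM]
3. ∠FMR = 64°  [△RFM]
4. ∠FLR = 64°  [same arc RF]
5. ∠FRL = 74°  [△RFL]

∠FRL = 74°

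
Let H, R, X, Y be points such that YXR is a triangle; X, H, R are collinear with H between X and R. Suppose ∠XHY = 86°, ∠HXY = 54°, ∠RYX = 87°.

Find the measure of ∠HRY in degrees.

1. ∠RXY = 54°  [H on ray XR]
2. ∠XRY = 39°  [△YXR]
3. ∠HRY = 39°  [H on ray RX]

∠HRY = 39°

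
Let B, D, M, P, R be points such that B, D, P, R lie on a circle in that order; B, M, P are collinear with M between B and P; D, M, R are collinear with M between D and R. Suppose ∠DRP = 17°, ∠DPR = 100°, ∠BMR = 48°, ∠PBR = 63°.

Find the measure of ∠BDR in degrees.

1. ∠DBR = 80°  [cyclic BDPR, opposite ∠B+∠P]
2. ∠BRD = 69°  [△BMR]
3. ∠BDR = 31°  [△BDR]

∠BDR = 31°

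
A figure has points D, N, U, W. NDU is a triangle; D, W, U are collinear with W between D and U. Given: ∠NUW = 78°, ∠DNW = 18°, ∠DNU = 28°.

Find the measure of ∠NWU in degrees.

1. ∠DUN = 78°  [W on ray UD]
2. ∠NDU = 74°  [△NDU]
3. ∠NDW = 74°  [W on ray DU]
4. ∠DWN = 88°  [△NDW]
5. ∠NWU = 92°  [linear pair at W on DU]

∠NWU = 92°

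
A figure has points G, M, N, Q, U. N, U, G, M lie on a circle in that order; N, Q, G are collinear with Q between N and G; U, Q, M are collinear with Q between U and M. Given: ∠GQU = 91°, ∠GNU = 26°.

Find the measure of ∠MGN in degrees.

∠MGN = 65°

1. ∠MQN = 91°  [vertical angles at Q]
2. ∠GMU = 26°  [same arc UG]
3. ∠GQM = 89°  [linear pair at Q on NG]
4. ∠MGN = 65°  [△GQM]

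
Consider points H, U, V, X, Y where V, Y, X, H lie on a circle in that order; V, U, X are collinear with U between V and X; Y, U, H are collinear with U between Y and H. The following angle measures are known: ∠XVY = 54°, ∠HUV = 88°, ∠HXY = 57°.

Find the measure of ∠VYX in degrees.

∠VYX = 103°

1. ∠XHY = 54°  [same arc YX]
2. ∠XUY = 88°  [vertical angles at U]
3. ∠HYX = 69°  [△YXH]
4. ∠VXY = 23°  [△YUX]
5. ∠VYX = 103°  [△VYX]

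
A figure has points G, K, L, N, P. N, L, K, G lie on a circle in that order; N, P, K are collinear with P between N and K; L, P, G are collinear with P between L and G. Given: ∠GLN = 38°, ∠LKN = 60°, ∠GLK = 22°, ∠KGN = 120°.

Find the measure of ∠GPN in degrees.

1. ∠LGN = 60°  [same arc NL]
2. ∠GNK = 22°  [same arc KG]
3. ∠GPN = 98°  [△NPG]

∠GPN = 98°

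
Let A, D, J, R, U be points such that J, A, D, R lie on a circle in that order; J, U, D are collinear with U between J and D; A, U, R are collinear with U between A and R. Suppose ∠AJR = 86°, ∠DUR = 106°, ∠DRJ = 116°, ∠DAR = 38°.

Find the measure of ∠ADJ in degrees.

1. ∠AUJ = 106°  [vertical angles at U]
2. ∠AUD = 74°  [linear pair at U on JD]
3. ∠ADJ = 68°  [△AUD]

∠ADJ = 68°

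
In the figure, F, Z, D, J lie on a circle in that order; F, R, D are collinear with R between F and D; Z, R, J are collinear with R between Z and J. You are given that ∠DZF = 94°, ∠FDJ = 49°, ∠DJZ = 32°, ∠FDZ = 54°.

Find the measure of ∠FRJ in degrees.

∠FRJ = 81°

1. ∠DJF = 86°  [cyclic FZDJ, opposite ∠Z+∠J]
2. ∠DFJ = 45°  [△FDJ]
3. ∠FJZ = 54°  [same arc FZ]
4. ∠FRJ = 81°  [△FRJ]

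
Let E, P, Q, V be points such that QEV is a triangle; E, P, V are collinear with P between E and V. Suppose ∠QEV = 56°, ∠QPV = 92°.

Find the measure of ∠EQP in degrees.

1. ∠PEQ = 56°  [P on ray EV]
2. ∠EPQ = 88°  [linear pair at P on EV]
3. ∠EQP = 36°  [△QEP]

∠EQP = 36°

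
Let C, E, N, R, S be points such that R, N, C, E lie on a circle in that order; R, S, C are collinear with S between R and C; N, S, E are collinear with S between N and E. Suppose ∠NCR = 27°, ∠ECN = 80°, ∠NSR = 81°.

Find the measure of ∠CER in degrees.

∠CER = 73°

1. ∠NER = 27°  [same arc RN]
2. ∠ERN = 100°  [cyclic RNCE, opposite ∠R+∠C]
3. ∠CSE = 81°  [vertical angles at S]
4. ∠ENR = 53°  [△RNE]
5. ∠ESR = 99°  [linear pair at S on RC]
6. ∠ECR = 53°  [same arc RE]
7. ∠CRE = 54°  [△RSE]
8. ∠CER = 73°  [△RCE]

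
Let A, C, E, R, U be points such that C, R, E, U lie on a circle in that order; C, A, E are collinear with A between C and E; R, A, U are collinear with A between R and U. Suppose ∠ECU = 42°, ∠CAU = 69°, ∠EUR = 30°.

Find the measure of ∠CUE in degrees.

1. ∠EAU = 111°  [linear pair at A on CE]
2. ∠CEU = 39°  [△EAU]
3. ∠CUE = 99°  [△CEU]

∠CUE = 99°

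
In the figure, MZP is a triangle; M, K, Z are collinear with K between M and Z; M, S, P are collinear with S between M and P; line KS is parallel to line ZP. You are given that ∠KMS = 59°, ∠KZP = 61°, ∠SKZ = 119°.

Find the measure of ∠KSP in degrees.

∠KSP = 120°

1. ∠MKS = 61°  [linear pair at K on MZ]
2. ∠KSM = 60°  [△MKS]
3. ∠KSP = 120°  [linear pair at S on MP]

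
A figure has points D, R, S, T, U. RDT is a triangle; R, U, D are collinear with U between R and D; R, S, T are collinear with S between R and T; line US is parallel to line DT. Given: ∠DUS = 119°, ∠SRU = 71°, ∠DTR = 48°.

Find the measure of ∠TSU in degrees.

1. ∠RUS = 61°  [linear pair at U on RD]
2. ∠RSU = 48°  [△RUS]
3. ∠TSU = 132°  [linear pair at S on RT]

∠TSU = 132°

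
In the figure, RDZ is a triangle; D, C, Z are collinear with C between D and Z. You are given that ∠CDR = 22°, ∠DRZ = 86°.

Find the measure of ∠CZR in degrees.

1. ∠RDZ = 22°  [C on ray DZ]
2. ∠DZR = 72°  [△RDZ]
3. ∠CZR = 72°  [C on ray ZD]

∠CZR = 72°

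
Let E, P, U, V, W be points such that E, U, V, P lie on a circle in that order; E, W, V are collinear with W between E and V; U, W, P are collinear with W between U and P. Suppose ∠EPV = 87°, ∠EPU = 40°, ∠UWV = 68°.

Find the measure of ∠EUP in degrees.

1. ∠EUV = 93°  [cyclic EUVP, opposite ∠U+∠P]
2. ∠EVU = 40°  [same arc EU]
3. ∠EWU = 112°  [linear pair at W on EV]
4. ∠UEV = 47°  [△EUV]
5. ∠EUP = 21°  [△EWU]

∠EUP = 21°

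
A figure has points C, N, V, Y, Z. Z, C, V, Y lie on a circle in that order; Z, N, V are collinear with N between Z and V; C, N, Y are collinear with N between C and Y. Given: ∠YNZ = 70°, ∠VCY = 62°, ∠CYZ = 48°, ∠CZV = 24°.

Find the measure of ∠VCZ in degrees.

1. ∠CNV = 70°  [vertical angles at N]
2. ∠CVZ = 48°  [△CNV]
3. ∠VCZ = 108°  [△ZCV]

∠VCZ = 108°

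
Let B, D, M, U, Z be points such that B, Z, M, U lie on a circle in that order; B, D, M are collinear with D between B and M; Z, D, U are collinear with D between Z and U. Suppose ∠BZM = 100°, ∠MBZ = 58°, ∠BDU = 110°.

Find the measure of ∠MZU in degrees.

1. ∠BMZ = 22°  [△BZM]
2. ∠MDZ = 110°  [vertical angles at D]
3. ∠MZU = 48°  [△ZDM]

∠MZU = 48°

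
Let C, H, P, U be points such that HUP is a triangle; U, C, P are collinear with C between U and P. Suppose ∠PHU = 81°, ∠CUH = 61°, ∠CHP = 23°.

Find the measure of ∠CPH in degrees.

1. ∠HUP = 61°  [C on ray UP]
2. ∠HPU = 38°  [△HUP]
3. ∠CPH = 38°  [C on ray PU]

∠CPH = 38°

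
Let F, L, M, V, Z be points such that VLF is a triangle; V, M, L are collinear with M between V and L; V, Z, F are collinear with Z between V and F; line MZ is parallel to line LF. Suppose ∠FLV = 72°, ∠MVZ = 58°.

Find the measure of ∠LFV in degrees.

∠LFV = 50°

1. ∠VMZ = 72°  [MZ∥LF, corresponding at M]
2. ∠MZV = 50°  [△VMZ]
3. ∠LFV = 50°  [MZ∥LF, corresponding at Z]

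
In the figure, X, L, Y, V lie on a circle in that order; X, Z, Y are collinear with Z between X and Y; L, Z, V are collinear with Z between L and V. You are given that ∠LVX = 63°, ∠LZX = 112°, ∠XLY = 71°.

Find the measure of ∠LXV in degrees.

∠LXV = 95°

1. ∠LYX = 63°  [same arc XL]
2. ∠LXY = 46°  [△XLY]
3. ∠VLX = 22°  [△XZL]
4. ∠LXV = 95°  [△XLV]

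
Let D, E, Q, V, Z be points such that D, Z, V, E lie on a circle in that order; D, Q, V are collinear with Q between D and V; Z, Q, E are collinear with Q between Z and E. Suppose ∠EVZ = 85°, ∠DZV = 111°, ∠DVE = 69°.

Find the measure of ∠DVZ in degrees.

∠DVZ = 16°

1. ∠EDZ = 95°  [cyclic DZVE, opposite ∠D+∠V]
2. ∠DZE = 69°  [same arc DE]
3. ∠DEZ = 16°  [△DZE]
4. ∠DVZ = 16°  [same arc DZ]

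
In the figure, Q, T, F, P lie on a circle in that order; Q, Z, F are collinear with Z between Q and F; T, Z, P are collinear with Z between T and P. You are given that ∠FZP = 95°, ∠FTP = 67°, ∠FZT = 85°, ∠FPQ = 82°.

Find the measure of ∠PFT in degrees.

1. ∠FQP = 67°  [same arc FP]
2. ∠PFQ = 31°  [△QFP]
3. ∠FPT = 54°  [△FZP]
4. ∠PFT = 59°  [△TFP]

∠PFT = 59°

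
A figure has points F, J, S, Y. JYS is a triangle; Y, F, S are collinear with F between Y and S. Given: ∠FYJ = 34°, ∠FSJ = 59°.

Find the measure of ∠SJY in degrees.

1. ∠JYS = 34°  [F on ray YS]
2. ∠JSY = 59°  [F on ray SY]
3. ∠SJY = 87°  [△JYS]

∠SJY = 87°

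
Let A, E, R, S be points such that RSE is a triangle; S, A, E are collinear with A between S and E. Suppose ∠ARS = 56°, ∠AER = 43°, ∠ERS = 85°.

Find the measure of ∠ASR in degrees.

1. ∠RES = 43°  [A on ray ES]
2. ∠ESR = 52°  [△RSE]
3. ∠ASR = 52°  [A on ray SE]

∠ASR = 52°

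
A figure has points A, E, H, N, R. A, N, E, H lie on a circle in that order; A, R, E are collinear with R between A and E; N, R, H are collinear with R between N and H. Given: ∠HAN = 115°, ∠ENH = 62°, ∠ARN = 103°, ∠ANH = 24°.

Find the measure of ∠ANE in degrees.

1. ∠AHN = 41°  [△ANH]
2. ∠EAN = 53°  [△ARN]
3. ∠AEN = 41°  [same arc AN]
4. ∠ANE = 86°  [△ANE]

∠ANE = 86°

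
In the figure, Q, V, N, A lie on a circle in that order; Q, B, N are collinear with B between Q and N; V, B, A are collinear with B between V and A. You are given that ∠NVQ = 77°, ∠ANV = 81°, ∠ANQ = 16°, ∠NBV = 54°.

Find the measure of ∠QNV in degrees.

∠QNV = 65°

1. ∠AQV = 99°  [cyclic QVNA, opposite ∠Q+∠N]
2. ∠AVQ = 16°  [same arc QA]
3. ∠QAV = 65°  [△QVA]
4. ∠QNV = 65°  [same arc QV]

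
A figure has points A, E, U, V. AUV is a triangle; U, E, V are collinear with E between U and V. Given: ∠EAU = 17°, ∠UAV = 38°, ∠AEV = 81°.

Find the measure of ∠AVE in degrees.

∠AVE = 78°

1. ∠AEU = 99°  [linear pair at E on UV]
2. ∠AUE = 64°  [△AUE]
3. ∠AUV = 64°  [E on ray UV]
4. ∠AVU = 78°  [△AUV]
5. ∠AVE = 78°  [E on ray VU]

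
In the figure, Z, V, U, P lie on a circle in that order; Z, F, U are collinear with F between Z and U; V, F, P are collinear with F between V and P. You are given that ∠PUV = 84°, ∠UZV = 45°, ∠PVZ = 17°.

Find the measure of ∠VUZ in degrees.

∠VUZ = 67°

1. ∠PZV = 96°  [cyclic ZVUP, opposite ∠Z+∠U]
2. ∠VPZ = 67°  [△ZVP]
3. ∠VUZ = 67°  [same arc ZV]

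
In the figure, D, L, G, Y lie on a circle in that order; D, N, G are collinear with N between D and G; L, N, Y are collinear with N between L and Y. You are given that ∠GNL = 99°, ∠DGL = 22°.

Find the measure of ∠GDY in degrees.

∠GDY = 59°

1. ∠DNY = 99°  [vertical angles at N]
2. ∠DYL = 22°  [same arc DL]
3. ∠GDY = 59°  [△DNY]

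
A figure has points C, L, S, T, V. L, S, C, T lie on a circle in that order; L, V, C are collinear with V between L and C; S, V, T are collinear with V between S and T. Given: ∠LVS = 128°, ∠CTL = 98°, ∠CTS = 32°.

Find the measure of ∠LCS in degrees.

∠LCS = 66°

1. ∠CSL = 82°  [cyclic LSCT, opposite ∠S+∠T]
2. ∠CLS = 32°  [same arc SC]
3. ∠LCS = 66°  [△LSC]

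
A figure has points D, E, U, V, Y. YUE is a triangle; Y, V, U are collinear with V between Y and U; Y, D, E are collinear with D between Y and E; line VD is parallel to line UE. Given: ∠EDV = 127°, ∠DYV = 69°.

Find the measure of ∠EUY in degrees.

1. ∠VDY = 53°  [linear pair at D on YE]
2. ∠DVY = 58°  [△YVD]
3. ∠EUY = 58°  [VD∥UE, corresponding at V]

∠EUY = 58°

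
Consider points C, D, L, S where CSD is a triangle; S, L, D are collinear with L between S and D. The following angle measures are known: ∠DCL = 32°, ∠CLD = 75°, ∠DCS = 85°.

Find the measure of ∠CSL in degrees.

1. ∠CDL = 73°  [△CLD]
2. ∠CDS = 73°  [L on ray DS]
3. ∠CSD = 22°  [△CSD]
4. ∠CSL = 22°  [L on ray SD]

∠CSL = 22°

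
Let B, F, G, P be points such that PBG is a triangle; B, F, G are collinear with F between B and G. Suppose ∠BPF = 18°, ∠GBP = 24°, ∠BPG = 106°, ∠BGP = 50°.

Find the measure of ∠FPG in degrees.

∠FPG = 88°

1. ∠FBP = 24°  [F on ray BG]
2. ∠FGP = 50°  [F on ray GB]
3. ∠BFP = 138°  [△PBF]
4. ∠GFP = 42°  [linear pair at F on BG]
5. ∠FPG = 88°  [△PFG]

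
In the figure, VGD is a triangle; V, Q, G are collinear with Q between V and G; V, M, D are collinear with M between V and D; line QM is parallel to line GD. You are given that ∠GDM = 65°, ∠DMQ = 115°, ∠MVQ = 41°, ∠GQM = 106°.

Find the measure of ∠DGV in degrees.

1. ∠GDV = 65°  [M on ray DV]
2. ∠DVG = 41°  [Q on VG, M on VD]
3. ∠DGV = 74°  [△VGD]

∠DGV = 74°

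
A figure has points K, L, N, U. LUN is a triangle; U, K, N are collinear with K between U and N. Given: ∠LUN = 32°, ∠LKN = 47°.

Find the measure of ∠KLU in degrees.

∠KLU = 15°

1. ∠KUL = 32°  [K on ray UN]
2. ∠LKU = 133°  [linear pair at K on UN]
3. ∠KLU = 15°  [△LUK]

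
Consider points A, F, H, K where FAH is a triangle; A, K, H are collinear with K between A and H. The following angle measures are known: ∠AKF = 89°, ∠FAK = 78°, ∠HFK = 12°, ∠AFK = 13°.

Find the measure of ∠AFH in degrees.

1. ∠FKH = 91°  [linear pair at K on AH]
2. ∠FAH = 78°  [K on ray AH]
3. ∠FHK = 77°  [△FKH]
4. ∠AHF = 77°  [K on ray HA]
5. ∠AFH = 25°  [△FAH]

∠AFH = 25°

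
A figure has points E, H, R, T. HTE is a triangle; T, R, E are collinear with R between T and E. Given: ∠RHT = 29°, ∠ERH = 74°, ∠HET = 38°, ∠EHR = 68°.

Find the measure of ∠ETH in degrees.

∠ETH = 45°

1. ∠HRT = 106°  [linear pair at R on TE]
2. ∠HTR = 45°  [△HTR]
3. ∠ETH = 45°  [R on ray TE]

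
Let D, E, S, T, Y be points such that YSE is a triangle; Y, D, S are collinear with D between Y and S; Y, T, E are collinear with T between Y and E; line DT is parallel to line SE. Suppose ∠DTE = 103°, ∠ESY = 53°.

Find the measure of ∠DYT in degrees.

1. ∠DTY = 77°  [linear pair at T on YE]
2. ∠TDY = 53°  [DT∥SE, corresponding at D]
3. ∠DYT = 50°  [△YDT]

∠DYT = 50°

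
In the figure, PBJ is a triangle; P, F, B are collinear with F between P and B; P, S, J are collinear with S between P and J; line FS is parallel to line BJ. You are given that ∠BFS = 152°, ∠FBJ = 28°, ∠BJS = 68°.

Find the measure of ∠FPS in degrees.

1. ∠JBP = 28°  [F on ray BP]
2. ∠BJP = 68°  [S on ray JP]
3. ∠BPJ = 84°  [△PBJ]
4. ∠FPS = 84°  [F on PB, S on PJ]

∠FPS = 84°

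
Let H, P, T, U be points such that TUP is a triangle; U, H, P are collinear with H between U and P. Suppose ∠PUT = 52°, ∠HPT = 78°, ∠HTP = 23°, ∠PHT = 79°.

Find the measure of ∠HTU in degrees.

∠HTU = 27°

1. ∠HUT = 52°  [H on ray UP]
2. ∠THU = 101°  [linear pair at H on UP]
3. ∠HTU = 27°  [△TUH]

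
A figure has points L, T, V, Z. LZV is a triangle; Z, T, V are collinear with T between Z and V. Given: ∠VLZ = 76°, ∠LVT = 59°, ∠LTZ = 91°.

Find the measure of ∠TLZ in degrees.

1. ∠LVZ = 59°  [T on ray VZ]
2. ∠LZV = 45°  [△LZV]
3. ∠LZT = 45°  [T on ray ZV]
4. ∠TLZ = 44°  [△LZT]

∠TLZ = 44°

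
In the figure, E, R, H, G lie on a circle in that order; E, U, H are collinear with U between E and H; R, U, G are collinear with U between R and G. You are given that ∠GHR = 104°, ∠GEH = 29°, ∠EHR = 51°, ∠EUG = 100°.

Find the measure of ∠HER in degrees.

∠HER = 47°

1. ∠GER = 76°  [cyclic ERHG, opposite ∠E+∠H]
2. ∠GRH = 29°  [same arc HG]
3. ∠EGR = 51°  [△EUG]
4. ∠HUR = 100°  [△RUH]
5. ∠ERG = 53°  [△ERG]
6. ∠EUR = 80°  [linear pair at U on EH]
7. ∠HER = 47°  [△EUR]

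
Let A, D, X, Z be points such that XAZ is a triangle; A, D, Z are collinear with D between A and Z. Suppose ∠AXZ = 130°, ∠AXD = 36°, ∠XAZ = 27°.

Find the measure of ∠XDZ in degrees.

1. ∠DAX = 27°  [D on ray AZ]
2. ∠ADX = 117°  [△XAD]
3. ∠XDZ = 63°  [linear pair at D on AZ]

∠XDZ = 63°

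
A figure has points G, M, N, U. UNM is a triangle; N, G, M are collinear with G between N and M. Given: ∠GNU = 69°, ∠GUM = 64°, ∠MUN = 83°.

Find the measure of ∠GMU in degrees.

1. ∠MNU = 69°  [G on ray NM]
2. ∠NMU = 28°  [△UNM]
3. ∠GMU = 28°  [G on ray MN]

∠GMU = 28°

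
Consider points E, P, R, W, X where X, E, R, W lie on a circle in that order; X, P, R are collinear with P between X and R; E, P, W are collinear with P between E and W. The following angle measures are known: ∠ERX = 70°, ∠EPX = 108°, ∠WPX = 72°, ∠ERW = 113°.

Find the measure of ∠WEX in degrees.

∠WEX = 43°

1. ∠EWX = 70°  [same arc XE]
2. ∠EXW = 67°  [cyclic XERW, opposite ∠X+∠R]
3. ∠WEX = 43°  [△XEW]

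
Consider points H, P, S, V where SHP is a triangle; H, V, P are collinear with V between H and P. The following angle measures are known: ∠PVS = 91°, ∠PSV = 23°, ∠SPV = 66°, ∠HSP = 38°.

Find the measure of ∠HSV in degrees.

1. ∠HVS = 89°  [linear pair at V on HP]
2. ∠HPS = 66°  [V on ray PH]
3. ∠PHS = 76°  [△SHP]
4. ∠SHV = 76°  [V on ray HP]
5. ∠HSV = 15°  [△SHV]

∠HSV = 15°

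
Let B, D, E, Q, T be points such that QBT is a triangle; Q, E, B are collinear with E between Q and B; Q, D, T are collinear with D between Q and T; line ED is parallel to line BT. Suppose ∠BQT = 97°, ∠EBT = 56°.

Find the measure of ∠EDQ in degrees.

∠EDQ = 27°

1. ∠QBT = 56°  [E on ray BQ]
2. ∠BTQ = 27°  [△QBT]
3. ∠EDQ = 27°  [ED∥BT, corresponding at D]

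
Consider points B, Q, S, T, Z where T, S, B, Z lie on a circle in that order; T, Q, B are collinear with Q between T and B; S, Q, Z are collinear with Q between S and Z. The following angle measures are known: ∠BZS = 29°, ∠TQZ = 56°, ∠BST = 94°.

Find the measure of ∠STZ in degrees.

1. ∠BTS = 29°  [same arc SB]
2. ∠BQS = 56°  [vertical angles at Q]
3. ∠SBT = 57°  [△TSB]
4. ∠SQT = 124°  [linear pair at Q on TB]
5. ∠SZT = 57°  [same arc TS]
6. ∠TSZ = 27°  [△TQS]
7. ∠STZ = 96°  [△TSZ]

∠STZ = 96°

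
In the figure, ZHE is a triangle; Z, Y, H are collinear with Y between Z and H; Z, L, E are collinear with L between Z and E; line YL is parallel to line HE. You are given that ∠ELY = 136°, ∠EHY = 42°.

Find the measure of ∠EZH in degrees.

∠EZH = 94°

1. ∠YLZ = 44°  [linear pair at L on ZE]
2. ∠EHZ = 42°  [Y on ray HZ]
3. ∠HEZ = 44°  [YL∥HE, corresponding at L]
4. ∠EZH = 94°  [△ZHE]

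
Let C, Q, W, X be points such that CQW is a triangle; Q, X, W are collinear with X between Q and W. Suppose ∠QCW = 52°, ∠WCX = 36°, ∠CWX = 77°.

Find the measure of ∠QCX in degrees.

∠QCX = 16°

1. ∠CXW = 67°  [△CXW]
2. ∠CWQ = 77°  [X on ray WQ]
3. ∠CXQ = 113°  [linear pair at X on QW]
4. ∠CQW = 51°  [△CQW]
5. ∠CQX = 51°  [X on ray QW]
6. ∠QCX = 16°  [△CQX]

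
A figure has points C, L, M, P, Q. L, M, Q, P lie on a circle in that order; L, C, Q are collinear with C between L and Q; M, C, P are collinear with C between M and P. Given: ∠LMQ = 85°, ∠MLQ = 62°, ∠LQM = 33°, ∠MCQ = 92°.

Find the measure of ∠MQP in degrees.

∠MQP = 63°

1. ∠MPQ = 62°  [same arc MQ]
2. ∠PMQ = 55°  [△MCQ]
3. ∠MQP = 63°  [△MQP]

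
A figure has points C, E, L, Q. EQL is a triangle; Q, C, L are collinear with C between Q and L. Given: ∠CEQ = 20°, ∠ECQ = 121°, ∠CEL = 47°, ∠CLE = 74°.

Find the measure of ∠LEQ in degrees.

1. ∠CQE = 39°  [△EQC]
2. ∠ELQ = 74°  [C on ray LQ]
3. ∠EQL = 39°  [C on ray QL]
4. ∠LEQ = 67°  [△EQL]

∠LEQ = 67°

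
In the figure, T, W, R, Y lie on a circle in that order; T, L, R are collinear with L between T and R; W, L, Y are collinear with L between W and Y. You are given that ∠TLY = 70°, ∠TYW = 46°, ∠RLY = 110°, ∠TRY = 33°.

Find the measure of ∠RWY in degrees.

∠RWY = 64°

1. ∠RLW = 70°  [vertical angles at L]
2. ∠TRW = 46°  [same arc TW]
3. ∠RWY = 64°  [△WLR]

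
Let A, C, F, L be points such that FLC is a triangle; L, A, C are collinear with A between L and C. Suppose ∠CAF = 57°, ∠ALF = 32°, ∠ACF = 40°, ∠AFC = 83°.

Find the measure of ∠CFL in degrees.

∠CFL = 108°

1. ∠CLF = 32°  [A on ray LC]
2. ∠FCL = 40°  [A on ray CL]
3. ∠CFL = 108°  [△FLC]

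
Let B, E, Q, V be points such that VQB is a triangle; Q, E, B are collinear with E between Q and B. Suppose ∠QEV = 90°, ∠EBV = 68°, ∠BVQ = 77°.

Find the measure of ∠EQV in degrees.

∠EQV = 35°

1. ∠QBV = 68°  [E on ray BQ]
2. ∠BQV = 35°  [△VQB]
3. ∠EQV = 35°  [E on ray QB]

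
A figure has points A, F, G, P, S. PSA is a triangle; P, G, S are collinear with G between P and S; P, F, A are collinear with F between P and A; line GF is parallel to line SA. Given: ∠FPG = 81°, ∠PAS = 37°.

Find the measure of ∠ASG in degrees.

∠ASG = 62°

1. ∠APS = 81°  [G on PS, F on PA]
2. ∠ASP = 62°  [△PSA]
3. ∠ASG = 62°  [G on ray SP]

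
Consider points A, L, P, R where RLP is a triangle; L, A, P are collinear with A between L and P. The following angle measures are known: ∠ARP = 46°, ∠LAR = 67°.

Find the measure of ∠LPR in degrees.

∠LPR = 21°

1. ∠PAR = 113°  [linear pair at A on LP]
2. ∠APR = 21°  [△RAP]
3. ∠LPR = 21°  [A on ray PL]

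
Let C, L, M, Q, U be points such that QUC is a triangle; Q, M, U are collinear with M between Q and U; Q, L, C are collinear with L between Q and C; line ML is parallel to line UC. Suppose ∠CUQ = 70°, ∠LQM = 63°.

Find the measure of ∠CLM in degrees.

1. ∠LMQ = 70°  [ML∥UC, corresponding at M]
2. ∠MLQ = 47°  [△QML]
3. ∠CLM = 133°  [linear pair at L on QC]

∠CLM = 133°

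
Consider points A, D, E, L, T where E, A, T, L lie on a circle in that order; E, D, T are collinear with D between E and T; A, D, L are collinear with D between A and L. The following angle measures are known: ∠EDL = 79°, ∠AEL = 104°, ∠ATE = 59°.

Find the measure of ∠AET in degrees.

∠AET = 62°

1. ∠ADT = 79°  [vertical angles at D]
2. ∠ALE = 59°  [same arc EA]
3. ∠ADE = 101°  [linear pair at D on ET]
4. ∠EAL = 17°  [△EAL]
5. ∠AET = 62°  [△EDA]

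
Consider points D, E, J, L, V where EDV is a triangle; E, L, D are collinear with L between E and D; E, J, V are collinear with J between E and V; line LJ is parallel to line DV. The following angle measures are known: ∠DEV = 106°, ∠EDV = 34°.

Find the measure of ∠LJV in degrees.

∠LJV = 140°

1. ∠DVE = 40°  [△EDV]
2. ∠EJL = 40°  [LJ∥DV, corresponding at J]
3. ∠LJV = 140°  [linear pair at J on EV]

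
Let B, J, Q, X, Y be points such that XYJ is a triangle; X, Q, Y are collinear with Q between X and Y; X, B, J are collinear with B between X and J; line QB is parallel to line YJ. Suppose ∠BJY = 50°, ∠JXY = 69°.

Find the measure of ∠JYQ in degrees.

∠JYQ = 61°

1. ∠XJY = 50°  [B on ray JX]
2. ∠JYX = 61°  [△XYJ]
3. ∠JYQ = 61°  [Q on ray YX]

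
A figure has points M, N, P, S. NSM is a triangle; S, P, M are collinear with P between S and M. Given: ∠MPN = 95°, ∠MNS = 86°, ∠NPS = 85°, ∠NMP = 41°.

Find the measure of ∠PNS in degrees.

1. ∠NMS = 41°  [P on ray MS]
2. ∠MSN = 53°  [△NSM]
3. ∠NSP = 53°  [P on ray SM]
4. ∠PNS = 42°  [△NSP]

∠PNS = 42°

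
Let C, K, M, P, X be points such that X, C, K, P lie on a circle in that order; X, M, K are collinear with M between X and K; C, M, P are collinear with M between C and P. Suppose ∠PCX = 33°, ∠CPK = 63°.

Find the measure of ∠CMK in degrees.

1. ∠CXK = 63°  [same arc CK]
2. ∠CMX = 84°  [△XMC]
3. ∠CMK = 96°  [linear pair at M on XK]

∠CMK = 96°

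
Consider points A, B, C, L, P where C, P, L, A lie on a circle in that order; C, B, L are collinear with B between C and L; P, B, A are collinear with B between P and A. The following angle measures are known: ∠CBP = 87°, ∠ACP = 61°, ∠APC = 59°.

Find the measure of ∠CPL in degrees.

∠CPL = 86°

1. ∠LCP = 34°  [△CBP]
2. ∠CAP = 60°  [△CPA]
3. ∠CLP = 60°  [same arc CP]
4. ∠CPL = 86°  [△CPL]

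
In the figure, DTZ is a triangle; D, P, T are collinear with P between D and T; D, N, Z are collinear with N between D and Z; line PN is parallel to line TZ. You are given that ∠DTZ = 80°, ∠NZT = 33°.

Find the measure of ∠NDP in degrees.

1. ∠DZT = 33°  [N on ray ZD]
2. ∠TDZ = 67°  [△DTZ]
3. ∠NDP = 67°  [P on DT, N on DZ]

∠NDP = 67°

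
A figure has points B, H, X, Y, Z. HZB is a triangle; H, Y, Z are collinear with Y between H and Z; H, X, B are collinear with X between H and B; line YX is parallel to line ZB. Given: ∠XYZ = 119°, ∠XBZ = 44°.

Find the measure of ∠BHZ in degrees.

1. ∠HYX = 61°  [linear pair at Y on HZ]
2. ∠HBZ = 44°  [X on ray BH]
3. ∠BZH = 61°  [YX∥ZB, corresponding at Y]
4. ∠BHZ = 75°  [△HZB]

∠BHZ = 75°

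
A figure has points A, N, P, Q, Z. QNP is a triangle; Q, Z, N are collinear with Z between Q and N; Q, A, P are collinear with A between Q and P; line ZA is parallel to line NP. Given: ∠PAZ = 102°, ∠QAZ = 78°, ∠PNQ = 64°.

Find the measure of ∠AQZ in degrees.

∠AQZ = 38°

1. ∠NPQ = 78°  [ZA∥NP, corresponding at A]
2. ∠NQP = 38°  [△QNP]
3. ∠AQZ = 38°  [Z on QN, A on QP]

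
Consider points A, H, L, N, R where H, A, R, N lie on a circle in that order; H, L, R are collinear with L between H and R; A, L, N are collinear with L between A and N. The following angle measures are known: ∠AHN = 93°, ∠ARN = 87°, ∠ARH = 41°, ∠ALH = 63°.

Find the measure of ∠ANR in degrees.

1. ∠ALR = 117°  [linear pair at L on HR]
2. ∠NAR = 22°  [△ALR]
3. ∠ANR = 71°  [△ARN]

∠ANR = 71°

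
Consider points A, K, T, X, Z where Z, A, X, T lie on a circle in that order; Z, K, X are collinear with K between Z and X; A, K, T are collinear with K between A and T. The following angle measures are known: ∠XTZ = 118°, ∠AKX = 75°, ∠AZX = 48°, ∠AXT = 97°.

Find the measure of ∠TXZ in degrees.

1. ∠TKZ = 75°  [vertical angles at K]
2. ∠ATX = 48°  [same arc AX]
3. ∠TKX = 105°  [linear pair at K on ZX]
4. ∠TXZ = 27°  [△XKT]

∠TXZ = 27°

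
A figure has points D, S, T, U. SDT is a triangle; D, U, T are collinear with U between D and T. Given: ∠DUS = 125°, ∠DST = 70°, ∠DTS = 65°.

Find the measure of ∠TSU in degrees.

∠TSU = 60°

1. ∠SUT = 55°  [linear pair at U on DT]
2. ∠STU = 65°  [U on ray TD]
3. ∠TSU = 60°  [△SUT]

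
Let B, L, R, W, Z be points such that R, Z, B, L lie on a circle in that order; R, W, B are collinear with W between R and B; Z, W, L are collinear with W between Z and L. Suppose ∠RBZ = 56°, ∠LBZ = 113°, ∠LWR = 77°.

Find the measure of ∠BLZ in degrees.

1. ∠BWZ = 77°  [vertical angles at W]
2. ∠BZL = 47°  [△ZWB]
3. ∠BLZ = 20°  [△ZBL]

∠BLZ = 20°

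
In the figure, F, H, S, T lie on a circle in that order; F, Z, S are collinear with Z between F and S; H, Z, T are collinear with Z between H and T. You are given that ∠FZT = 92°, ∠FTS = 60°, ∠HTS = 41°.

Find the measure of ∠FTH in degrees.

1. ∠FHS = 120°  [cyclic FHST, opposite ∠H+∠T]
2. ∠HFS = 41°  [same arc HS]
3. ∠FSH = 19°  [△FHS]
4. ∠FTH = 19°  [same arc FH]

∠FTH = 19°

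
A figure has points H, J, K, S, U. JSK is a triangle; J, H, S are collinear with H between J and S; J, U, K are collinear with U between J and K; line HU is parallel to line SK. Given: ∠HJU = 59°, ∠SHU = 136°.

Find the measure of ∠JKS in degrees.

∠JKS = 77°

1. ∠JHU = 44°  [linear pair at H on JS]
2. ∠HUJ = 77°  [△JHU]
3. ∠JKS = 77°  [HU∥SK, corresponding at U]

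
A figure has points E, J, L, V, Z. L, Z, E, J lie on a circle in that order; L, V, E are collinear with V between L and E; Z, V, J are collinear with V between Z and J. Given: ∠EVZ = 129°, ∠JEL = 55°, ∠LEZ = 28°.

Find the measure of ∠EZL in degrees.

∠EZL = 78°

1. ∠LVZ = 51°  [linear pair at V on LE]
2. ∠JZL = 55°  [same arc LJ]
3. ∠ELZ = 74°  [△LVZ]
4. ∠EZL = 78°  [△LZE]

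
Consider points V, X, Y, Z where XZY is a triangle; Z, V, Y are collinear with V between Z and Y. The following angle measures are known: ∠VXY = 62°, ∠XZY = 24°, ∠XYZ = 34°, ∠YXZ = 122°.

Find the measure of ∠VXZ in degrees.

1. ∠VZX = 24°  [V on ray ZY]
2. ∠VYX = 34°  [V on ray YZ]
3. ∠XVY = 84°  [△XVY]
4. ∠XVZ = 96°  [linear pair at V on ZY]
5. ∠VXZ = 60°  [△XZV]

∠VXZ = 60°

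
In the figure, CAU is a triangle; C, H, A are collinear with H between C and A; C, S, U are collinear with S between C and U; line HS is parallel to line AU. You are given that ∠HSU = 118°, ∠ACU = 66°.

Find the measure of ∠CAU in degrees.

∠CAU = 52°

1. ∠CSH = 62°  [linear pair at S on CU]
2. ∠HCS = 66°  [H on CA, S on CU]
3. ∠CHS = 52°  [△CHS]
4. ∠CAU = 52°  [HS∥AU, corresponding at H]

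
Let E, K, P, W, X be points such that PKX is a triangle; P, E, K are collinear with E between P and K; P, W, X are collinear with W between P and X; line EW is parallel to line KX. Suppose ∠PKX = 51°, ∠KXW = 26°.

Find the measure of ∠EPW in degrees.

∠EPW = 103°

1. ∠KXP = 26°  [W on ray XP]
2. ∠KPX = 103°  [△PKX]
3. ∠EPW = 103°  [E on PK, W on PX]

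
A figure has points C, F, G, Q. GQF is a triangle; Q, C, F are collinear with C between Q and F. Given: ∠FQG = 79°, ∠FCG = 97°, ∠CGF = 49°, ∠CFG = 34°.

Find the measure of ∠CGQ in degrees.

1. ∠CQG = 79°  [C on ray QF]
2. ∠GCQ = 83°  [linear pair at C on QF]
3. ∠CGQ = 18°  [△GQC]

∠CGQ = 18°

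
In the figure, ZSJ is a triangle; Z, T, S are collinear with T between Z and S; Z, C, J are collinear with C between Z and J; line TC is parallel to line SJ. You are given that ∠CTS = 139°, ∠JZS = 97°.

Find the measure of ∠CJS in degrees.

1. ∠CTZ = 41°  [linear pair at T on ZS]
2. ∠CZT = 97°  [T on ZS, C on ZJ]
3. ∠TCZ = 42°  [△ZTC]
4. ∠JCT = 138°  [linear pair at C on ZJ]
5. ∠CJS = 42°  [TC∥SJ, co-interior at J–C]

∠CJS = 42°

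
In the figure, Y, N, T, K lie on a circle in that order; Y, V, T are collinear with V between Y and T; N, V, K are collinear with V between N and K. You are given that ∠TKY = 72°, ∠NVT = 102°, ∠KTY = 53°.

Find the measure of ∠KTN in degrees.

1. ∠KYT = 55°  [△YTK]
2. ∠KVY = 102°  [vertical angles at V]
3. ∠KNY = 53°  [same arc YK]
4. ∠NKY = 23°  [△YVK]
5. ∠KYN = 104°  [△YNK]
6. ∠KTN = 76°  [cyclic YNTK, opposite ∠Y+∠T]

∠KTN = 76°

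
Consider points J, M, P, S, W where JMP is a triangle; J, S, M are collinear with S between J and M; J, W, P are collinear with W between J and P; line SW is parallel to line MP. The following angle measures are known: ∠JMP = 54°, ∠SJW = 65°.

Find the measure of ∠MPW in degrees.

∠MPW = 61°

1. ∠JSW = 54°  [SW∥MP, corresponding at S]
2. ∠JWS = 61°  [△JSW]
3. ∠PWS = 119°  [linear pair at W on JP]
4. ∠MPW = 61°  [SW∥MP, co-interior at P–W]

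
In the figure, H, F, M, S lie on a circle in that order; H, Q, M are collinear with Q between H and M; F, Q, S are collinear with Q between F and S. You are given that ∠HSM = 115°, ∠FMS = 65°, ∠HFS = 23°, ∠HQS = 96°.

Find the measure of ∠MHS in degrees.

1. ∠FHS = 115°  [cyclic HFMS, opposite ∠H+∠M]
2. ∠FSH = 42°  [△HFS]
3. ∠MHS = 42°  [△HQS]

∠MHS = 42°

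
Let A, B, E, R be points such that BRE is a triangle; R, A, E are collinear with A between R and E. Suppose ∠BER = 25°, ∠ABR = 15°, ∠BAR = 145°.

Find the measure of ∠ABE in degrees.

1. ∠AEB = 25°  [A on ray ER]
2. ∠BAE = 35°  [linear pair at A on RE]
3. ∠ABE = 120°  [△BAE]

∠ABE = 120°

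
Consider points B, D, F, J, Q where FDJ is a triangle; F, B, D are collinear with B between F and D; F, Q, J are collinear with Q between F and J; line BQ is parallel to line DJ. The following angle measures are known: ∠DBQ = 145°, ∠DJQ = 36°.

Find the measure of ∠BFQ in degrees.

∠BFQ = 109°

1. ∠FBQ = 35°  [linear pair at B on FD]
2. ∠DJF = 36°  [Q on ray JF]
3. ∠FDJ = 35°  [BQ∥DJ, corresponding at B]
4. ∠DFJ = 109°  [△FDJ]
5. ∠BFQ = 109°  [B on FD, Q on FJ]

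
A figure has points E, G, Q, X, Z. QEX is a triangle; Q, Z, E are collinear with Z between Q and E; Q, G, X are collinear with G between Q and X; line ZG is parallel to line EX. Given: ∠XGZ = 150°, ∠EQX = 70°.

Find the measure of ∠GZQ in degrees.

1. ∠QGZ = 30°  [linear pair at G on QX]
2. ∠GQZ = 70°  [Z on QE, G on QX]
3. ∠GZQ = 80°  [△QZG]

∠GZQ = 80°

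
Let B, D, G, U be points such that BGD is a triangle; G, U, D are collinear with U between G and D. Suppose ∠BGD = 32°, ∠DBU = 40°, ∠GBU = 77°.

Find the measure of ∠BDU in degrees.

∠BDU = 31°

1. ∠BGU = 32°  [U on ray GD]
2. ∠BUG = 71°  [△BGU]
3. ∠BUD = 109°  [linear pair at U on GD]
4. ∠BDU = 31°  [△BUD]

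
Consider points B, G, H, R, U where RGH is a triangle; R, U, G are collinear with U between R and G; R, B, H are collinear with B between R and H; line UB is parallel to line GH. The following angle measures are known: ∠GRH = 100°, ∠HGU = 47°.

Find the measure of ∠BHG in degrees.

1. ∠HGR = 47°  [U on ray GR]
2. ∠GHR = 33°  [△RGH]
3. ∠BHG = 33°  [B on ray HR]

∠BHG = 33°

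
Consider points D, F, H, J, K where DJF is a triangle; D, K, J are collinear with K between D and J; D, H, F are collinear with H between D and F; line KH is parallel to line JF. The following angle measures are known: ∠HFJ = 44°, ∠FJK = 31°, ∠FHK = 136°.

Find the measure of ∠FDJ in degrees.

∠FDJ = 105°

1. ∠DFJ = 44°  [H on ray FD]
2. ∠DJF = 31°  [K on ray JD]
3. ∠FDJ = 105°  [△DJF]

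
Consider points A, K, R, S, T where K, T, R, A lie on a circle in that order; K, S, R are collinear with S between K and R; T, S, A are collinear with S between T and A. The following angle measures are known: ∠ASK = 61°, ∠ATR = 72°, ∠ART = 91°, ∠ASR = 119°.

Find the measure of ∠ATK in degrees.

∠ATK = 44°

1. ∠AKR = 72°  [same arc RA]
2. ∠AKT = 89°  [cyclic KTRA, opposite ∠K+∠R]
3. ∠KAT = 47°  [△KSA]
4. ∠ATK = 44°  [△KTA]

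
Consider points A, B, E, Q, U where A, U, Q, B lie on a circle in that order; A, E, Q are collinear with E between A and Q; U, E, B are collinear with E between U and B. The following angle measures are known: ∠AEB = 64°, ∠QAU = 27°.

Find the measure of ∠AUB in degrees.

1. ∠QEU = 64°  [vertical angles at E]
2. ∠AEU = 116°  [linear pair at E on AQ]
3. ∠AUB = 37°  [△AEU]

∠AUB = 37°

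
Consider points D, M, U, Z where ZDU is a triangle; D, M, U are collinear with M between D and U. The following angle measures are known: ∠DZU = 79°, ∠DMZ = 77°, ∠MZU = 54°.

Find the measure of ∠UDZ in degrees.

∠UDZ = 78°

1. ∠UMZ = 103°  [linear pair at M on DU]
2. ∠MUZ = 23°  [△ZMU]
3. ∠DUZ = 23°  [M on ray UD]
4. ∠UDZ = 78°  [△ZDU]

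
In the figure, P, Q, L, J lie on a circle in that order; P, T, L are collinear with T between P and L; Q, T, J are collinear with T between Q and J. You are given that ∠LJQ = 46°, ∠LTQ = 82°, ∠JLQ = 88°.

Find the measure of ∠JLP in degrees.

∠JLP = 36°

1. ∠LPQ = 46°  [same arc QL]
2. ∠PTQ = 98°  [linear pair at T on PL]
3. ∠JQP = 36°  [△PTQ]
4. ∠JLP = 36°  [same arc PJ]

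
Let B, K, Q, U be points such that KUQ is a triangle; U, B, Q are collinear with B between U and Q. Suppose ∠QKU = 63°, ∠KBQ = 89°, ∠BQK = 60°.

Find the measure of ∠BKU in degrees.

1. ∠KBU = 91°  [linear pair at B on UQ]
2. ∠KQU = 60°  [B on ray QU]
3. ∠KUQ = 57°  [△KUQ]
4. ∠BUK = 57°  [B on ray UQ]
5. ∠BKU = 32°  [△KUB]

∠BKU = 32°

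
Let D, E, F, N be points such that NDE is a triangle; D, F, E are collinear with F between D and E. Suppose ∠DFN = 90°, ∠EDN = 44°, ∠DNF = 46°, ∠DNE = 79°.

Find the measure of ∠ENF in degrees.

∠ENF = 33°

1. ∠EFN = 90°  [linear pair at F on DE]
2. ∠DEN = 57°  [△NDE]
3. ∠FEN = 57°  [F on ray ED]
4. ∠ENF = 33°  [△NFE]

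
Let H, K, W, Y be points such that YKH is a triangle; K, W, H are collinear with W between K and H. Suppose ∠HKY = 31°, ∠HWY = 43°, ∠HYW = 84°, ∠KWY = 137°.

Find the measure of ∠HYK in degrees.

∠HYK = 96°

1. ∠WHY = 53°  [△YWH]
2. ∠KHY = 53°  [W on ray HK]
3. ∠HYK = 96°  [△YKH]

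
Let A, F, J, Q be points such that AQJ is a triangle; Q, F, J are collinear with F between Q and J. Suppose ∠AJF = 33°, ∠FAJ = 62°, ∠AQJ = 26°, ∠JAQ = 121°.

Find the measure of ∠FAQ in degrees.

1. ∠AFJ = 85°  [△AFJ]
2. ∠AQF = 26°  [F on ray QJ]
3. ∠AFQ = 95°  [linear pair at F on QJ]
4. ∠FAQ = 59°  [△AQF]

∠FAQ = 59°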